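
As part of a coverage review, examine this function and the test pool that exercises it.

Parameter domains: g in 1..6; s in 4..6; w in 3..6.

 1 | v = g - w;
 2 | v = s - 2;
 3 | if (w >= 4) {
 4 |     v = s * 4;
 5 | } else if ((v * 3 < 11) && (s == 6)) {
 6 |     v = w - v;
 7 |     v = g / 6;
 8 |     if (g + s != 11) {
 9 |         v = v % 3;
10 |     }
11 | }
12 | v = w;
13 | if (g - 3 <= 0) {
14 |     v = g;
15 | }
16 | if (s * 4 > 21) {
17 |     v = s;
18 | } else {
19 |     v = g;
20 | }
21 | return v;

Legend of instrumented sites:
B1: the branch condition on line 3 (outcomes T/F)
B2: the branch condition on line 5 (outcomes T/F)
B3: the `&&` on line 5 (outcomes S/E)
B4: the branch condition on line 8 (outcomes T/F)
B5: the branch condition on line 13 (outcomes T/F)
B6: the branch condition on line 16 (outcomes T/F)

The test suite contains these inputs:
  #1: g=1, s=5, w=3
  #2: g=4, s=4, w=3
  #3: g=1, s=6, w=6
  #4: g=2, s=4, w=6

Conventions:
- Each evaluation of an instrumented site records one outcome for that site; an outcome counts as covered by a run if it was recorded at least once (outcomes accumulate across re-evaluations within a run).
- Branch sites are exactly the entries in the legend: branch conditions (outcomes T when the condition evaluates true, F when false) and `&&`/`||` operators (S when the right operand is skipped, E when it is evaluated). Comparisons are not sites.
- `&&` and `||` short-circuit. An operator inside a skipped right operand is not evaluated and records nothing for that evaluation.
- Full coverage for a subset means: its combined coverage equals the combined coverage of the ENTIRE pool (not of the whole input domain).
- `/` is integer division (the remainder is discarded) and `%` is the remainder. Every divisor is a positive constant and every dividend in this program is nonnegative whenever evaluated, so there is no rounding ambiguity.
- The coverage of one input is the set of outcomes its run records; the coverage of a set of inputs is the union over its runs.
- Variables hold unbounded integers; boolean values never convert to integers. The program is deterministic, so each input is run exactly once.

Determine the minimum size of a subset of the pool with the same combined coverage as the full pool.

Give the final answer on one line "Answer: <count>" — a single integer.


run #1 (g=1, s=5, w=3) runs B1->F, B3->E, B2->F, B5->T, B6->F; records B1=F, B2=F, B3=E, B5=T, B6=F
run #2 (g=4, s=4, w=3) runs B1->F, B3->E, B2->F, B5->F, B6->F; records B1=F, B2=F, B3=E, B5=F, B6=F
run #3 (g=1, s=6, w=6) runs B1->T, B5->T, B6->T; records B1=T, B5=T, B6=T
run #4 (g=2, s=4, w=6) runs B1->T, B5->T, B6->F; records B1=T, B5=T, B6=F
together the pool reaches 8 outcomes: B1=T, B1=F, B2=F, B3=E, B5=T, B5=F, B6=T, B6=F
size 1 is not enough: best union over all size-1 subsets is 5/8
size 2: inputs {2, 3} cover all 8 outcomes, and no lexicographically smaller subset of this size does
Answer: 2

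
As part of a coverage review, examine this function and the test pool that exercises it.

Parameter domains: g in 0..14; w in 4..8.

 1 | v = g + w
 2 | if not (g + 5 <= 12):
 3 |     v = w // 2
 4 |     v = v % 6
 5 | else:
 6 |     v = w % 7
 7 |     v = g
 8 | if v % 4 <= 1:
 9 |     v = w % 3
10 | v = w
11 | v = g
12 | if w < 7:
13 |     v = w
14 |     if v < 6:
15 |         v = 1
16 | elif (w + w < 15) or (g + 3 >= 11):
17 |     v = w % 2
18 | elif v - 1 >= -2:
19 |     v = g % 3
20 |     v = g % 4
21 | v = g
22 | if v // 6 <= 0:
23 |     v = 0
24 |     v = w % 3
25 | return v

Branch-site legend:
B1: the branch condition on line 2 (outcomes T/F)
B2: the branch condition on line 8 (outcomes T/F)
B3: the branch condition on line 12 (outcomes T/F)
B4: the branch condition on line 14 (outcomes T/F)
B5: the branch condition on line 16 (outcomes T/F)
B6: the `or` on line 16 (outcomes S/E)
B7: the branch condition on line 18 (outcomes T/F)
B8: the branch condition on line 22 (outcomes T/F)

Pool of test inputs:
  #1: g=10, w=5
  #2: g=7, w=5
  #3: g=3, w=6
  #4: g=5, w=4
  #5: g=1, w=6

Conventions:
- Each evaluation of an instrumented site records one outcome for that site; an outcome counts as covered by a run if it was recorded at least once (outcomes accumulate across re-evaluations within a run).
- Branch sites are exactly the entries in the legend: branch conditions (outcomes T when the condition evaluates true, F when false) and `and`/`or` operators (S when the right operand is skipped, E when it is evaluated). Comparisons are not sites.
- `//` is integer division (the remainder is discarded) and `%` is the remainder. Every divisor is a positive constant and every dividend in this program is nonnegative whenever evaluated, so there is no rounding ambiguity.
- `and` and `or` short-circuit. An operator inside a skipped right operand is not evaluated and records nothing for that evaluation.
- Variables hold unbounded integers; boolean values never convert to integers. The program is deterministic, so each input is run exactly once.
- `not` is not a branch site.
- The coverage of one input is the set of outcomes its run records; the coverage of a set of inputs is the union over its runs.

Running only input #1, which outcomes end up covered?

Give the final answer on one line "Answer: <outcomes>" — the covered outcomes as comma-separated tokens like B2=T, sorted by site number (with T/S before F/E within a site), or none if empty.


Event log for input #1 (g=10, w=5):
  B1->T, B2->F, B3->T, B4->T, B8->F
distinct outcomes covered: B1=T, B2=F, B3=T, B4=T, B8=F
Answer: B1=T, B2=F, B3=T, B4=T, B8=F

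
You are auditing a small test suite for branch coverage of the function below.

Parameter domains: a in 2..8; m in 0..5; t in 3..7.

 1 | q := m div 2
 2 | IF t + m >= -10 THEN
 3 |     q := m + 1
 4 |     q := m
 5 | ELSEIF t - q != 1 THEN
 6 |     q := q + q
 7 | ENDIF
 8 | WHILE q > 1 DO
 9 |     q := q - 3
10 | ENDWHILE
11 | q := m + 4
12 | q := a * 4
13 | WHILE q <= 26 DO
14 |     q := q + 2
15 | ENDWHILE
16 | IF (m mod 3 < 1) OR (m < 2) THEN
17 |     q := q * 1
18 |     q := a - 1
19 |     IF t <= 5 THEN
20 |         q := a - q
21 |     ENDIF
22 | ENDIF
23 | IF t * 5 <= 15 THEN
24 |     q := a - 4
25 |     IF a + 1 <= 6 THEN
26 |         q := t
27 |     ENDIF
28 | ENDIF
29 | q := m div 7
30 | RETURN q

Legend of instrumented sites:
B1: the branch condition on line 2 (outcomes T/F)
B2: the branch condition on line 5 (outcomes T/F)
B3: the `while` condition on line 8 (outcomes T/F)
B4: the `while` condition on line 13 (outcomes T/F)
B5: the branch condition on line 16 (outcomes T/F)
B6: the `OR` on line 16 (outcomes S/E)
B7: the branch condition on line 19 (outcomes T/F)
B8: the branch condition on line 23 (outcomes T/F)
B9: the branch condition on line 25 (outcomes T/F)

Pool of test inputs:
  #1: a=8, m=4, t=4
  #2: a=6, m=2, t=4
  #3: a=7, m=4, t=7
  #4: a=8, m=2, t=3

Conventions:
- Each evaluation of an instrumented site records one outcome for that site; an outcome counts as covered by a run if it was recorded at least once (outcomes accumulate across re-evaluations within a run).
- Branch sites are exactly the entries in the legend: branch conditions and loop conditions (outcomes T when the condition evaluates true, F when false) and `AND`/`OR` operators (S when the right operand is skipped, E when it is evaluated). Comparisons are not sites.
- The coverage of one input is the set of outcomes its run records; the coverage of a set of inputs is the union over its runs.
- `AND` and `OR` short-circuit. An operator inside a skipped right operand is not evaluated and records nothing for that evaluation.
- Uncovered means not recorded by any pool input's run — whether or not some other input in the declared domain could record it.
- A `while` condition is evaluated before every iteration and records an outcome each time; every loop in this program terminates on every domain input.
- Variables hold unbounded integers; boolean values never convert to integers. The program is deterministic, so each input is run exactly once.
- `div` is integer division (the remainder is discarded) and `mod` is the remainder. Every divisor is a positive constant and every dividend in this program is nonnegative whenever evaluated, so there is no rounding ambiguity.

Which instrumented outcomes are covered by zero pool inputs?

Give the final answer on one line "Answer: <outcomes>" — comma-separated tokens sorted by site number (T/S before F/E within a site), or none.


run #1 (a=8, m=4, t=4) records B1=T, B3=T, B3=F, B4=F, B5=F, B6=E, B8=F
run #2 (a=6, m=2, t=4) records B1=T, B3=T, B3=F, B4=T, B4=F, B5=F, B6=E, B8=F
run #3 (a=7, m=4, t=7) records B1=T, B3=T, B3=F, B4=F, B5=F, B6=E, B8=F
run #4 (a=8, m=2, t=3) records B1=T, B3=T, B3=F, B4=F, B5=F, B6=E, B8=T, B9=F
union over the pool: B1=T, B3=T, B3=F, B4=T, B4=F, B5=F, B6=E, B8=T, B8=F, B9=F
uncovered (8 of 18): B1=F, B2=T, B2=F, B5=T, B6=S, B7=T, B7=F, B9=T
Answer: B1=F, B2=T, B2=F, B5=T, B6=S, B7=T, B7=F, B9=T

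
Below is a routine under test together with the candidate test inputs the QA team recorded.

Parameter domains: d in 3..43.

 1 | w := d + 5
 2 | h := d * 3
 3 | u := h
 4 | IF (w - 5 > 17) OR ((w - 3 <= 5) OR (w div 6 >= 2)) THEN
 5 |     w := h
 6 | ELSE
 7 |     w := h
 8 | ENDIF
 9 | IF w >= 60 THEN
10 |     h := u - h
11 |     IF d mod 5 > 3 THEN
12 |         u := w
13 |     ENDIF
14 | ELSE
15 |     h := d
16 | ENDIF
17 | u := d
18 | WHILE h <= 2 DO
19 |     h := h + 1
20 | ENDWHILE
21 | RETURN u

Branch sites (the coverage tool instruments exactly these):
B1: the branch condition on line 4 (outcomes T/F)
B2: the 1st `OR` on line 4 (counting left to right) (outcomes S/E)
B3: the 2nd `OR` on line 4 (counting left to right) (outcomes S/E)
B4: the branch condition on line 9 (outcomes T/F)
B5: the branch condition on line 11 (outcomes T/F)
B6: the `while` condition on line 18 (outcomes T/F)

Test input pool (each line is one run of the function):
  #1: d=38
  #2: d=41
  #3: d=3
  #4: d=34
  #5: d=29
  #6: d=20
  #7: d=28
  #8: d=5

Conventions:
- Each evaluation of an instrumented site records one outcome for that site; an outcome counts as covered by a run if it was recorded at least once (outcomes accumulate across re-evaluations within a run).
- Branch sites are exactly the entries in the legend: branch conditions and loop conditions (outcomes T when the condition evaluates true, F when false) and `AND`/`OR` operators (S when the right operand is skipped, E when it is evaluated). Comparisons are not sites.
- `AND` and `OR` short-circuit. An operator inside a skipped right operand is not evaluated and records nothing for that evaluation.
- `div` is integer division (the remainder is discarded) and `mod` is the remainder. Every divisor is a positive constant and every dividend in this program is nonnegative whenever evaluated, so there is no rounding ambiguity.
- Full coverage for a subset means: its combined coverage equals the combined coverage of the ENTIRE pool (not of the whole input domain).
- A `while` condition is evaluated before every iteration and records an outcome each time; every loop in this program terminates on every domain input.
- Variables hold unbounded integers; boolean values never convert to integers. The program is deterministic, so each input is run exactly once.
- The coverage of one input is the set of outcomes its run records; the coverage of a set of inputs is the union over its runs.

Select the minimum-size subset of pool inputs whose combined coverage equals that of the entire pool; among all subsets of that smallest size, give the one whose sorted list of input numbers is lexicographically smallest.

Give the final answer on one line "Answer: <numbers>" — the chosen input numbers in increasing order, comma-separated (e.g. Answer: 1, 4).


input #1, d=38: events B2->S, B1->T, B4->T, B5->F, B6->T, B6->T, B6->T, B6->F; outcomes B1=T, B2=S, B4=T, B5=F, B6=T, B6=F
input #2, d=41: events B2->S, B1->T, B4->T, B5->F, B6->T, B6->T, B6->T, B6->F; outcomes B1=T, B2=S, B4=T, B5=F, B6=T, B6=F
input #3, d=3: events B2->E, B3->S, B1->T, B4->F, B6->F; outcomes B1=T, B2=E, B3=S, B4=F, B6=F
input #4, d=34: events B2->S, B1->T, B4->T, B5->T, B6->T, B6->T, B6->T, B6->F; outcomes B1=T, B2=S, B4=T, B5=T, B6=T, B6=F
input #5, d=29: events B2->S, B1->T, B4->T, B5->T, B6->T, B6->T, B6->T, B6->F; outcomes B1=T, B2=S, B4=T, B5=T, B6=T, B6=F
input #6, d=20: events B2->S, B1->T, B4->T, B5->F, B6->T, B6->T, B6->T, B6->F; outcomes B1=T, B2=S, B4=T, B5=F, B6=T, B6=F
input #7, d=28: events B2->S, B1->T, B4->T, B5->F, B6->T, B6->T, B6->T, B6->F; outcomes B1=T, B2=S, B4=T, B5=F, B6=T, B6=F
input #8, d=5: events B2->E, B3->E, B1->F, B4->F, B6->F; outcomes B1=F, B2=E, B3=E, B4=F, B6=F
together the pool reaches 12 outcomes: B1=T, B1=F, B2=S, B2=E, B3=S, B3=E, B4=T, B4=F, B5=T, B5=F, B6=T, B6=F
no size-1 subset reaches all 12 outcomes (best union: 6/12)
no size-2 subset reaches all 12 outcomes (best union: 10/12)
no size-3 subset reaches all 12 outcomes (best union: 11/12)
the canonical winner is {1, 3, 4, 8}: size 4, full 12-outcome coverage, earliest index list among size-4 covers
Answer: 1, 3, 4, 8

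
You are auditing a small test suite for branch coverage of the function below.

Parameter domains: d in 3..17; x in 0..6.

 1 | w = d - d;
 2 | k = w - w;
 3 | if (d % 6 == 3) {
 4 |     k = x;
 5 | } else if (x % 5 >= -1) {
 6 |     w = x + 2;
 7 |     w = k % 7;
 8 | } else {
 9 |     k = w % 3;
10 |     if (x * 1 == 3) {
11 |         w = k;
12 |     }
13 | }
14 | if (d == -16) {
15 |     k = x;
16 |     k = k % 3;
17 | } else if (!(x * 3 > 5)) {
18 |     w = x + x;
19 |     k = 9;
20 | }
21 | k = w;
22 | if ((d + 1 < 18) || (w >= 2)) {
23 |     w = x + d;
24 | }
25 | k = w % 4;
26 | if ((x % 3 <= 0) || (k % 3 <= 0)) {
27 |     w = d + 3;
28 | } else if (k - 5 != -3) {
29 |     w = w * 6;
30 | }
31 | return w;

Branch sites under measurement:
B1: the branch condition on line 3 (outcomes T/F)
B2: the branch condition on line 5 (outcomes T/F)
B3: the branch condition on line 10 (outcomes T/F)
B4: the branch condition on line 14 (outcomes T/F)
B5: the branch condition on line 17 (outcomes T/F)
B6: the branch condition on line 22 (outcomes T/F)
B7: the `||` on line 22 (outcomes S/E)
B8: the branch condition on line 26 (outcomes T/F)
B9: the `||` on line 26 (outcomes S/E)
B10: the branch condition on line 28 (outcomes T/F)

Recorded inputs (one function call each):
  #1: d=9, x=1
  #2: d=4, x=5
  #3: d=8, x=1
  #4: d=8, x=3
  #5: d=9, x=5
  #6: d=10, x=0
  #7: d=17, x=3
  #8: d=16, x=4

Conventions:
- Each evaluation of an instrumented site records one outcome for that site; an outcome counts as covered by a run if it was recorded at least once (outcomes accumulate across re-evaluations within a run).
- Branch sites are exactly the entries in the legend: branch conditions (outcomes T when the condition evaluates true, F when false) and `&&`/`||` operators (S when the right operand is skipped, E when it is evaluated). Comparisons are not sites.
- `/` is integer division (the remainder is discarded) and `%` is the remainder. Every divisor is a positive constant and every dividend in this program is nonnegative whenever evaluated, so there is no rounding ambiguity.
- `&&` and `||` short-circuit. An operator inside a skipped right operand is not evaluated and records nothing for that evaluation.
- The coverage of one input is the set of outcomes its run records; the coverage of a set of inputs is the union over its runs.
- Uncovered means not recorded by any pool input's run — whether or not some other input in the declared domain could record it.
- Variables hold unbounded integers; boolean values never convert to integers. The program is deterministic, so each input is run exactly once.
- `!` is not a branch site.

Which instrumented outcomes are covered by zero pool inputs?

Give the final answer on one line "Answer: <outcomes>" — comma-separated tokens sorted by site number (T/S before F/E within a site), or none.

input #1 (d=9, x=1): covers B1=T, B4=F, B5=T, B6=T, B7=S, B8=F, B9=E, B10=F
input #2 (d=4, x=5): covers B1=F, B2=T, B4=F, B5=F, B6=T, B7=S, B8=F, B9=E, B10=T
input #3 (d=8, x=1): covers B1=F, B2=T, B4=F, B5=T, B6=T, B7=S, B8=F, B9=E, B10=T
input #4 (d=8, x=3): covers B1=F, B2=T, B4=F, B5=F, B6=T, B7=S, B8=T, B9=S
input #5 (d=9, x=5): covers B1=T, B4=F, B5=F, B6=T, B7=S, B8=F, B9=E, B10=F
input #6 (d=10, x=0): covers B1=F, B2=T, B4=F, B5=T, B6=T, B7=S, B8=T, B9=S
input #7 (d=17, x=3): covers B1=F, B2=T, B4=F, B5=F, B6=F, B7=E, B8=T, B9=S
input #8 (d=16, x=4): covers B1=F, B2=T, B4=F, B5=F, B6=T, B7=S, B8=T, B9=E
union over the pool: B1=T, B1=F, B2=T, B4=F, B5=T, B5=F, B6=T, B6=F, B7=S, B7=E, B8=T, B8=F, B9=S, B9=E, B10=T, B10=F
uncovered (4 of 20): B2=F, B3=T, B3=F, B4=T

Answer: B2=F, B3=T, B3=F, B4=T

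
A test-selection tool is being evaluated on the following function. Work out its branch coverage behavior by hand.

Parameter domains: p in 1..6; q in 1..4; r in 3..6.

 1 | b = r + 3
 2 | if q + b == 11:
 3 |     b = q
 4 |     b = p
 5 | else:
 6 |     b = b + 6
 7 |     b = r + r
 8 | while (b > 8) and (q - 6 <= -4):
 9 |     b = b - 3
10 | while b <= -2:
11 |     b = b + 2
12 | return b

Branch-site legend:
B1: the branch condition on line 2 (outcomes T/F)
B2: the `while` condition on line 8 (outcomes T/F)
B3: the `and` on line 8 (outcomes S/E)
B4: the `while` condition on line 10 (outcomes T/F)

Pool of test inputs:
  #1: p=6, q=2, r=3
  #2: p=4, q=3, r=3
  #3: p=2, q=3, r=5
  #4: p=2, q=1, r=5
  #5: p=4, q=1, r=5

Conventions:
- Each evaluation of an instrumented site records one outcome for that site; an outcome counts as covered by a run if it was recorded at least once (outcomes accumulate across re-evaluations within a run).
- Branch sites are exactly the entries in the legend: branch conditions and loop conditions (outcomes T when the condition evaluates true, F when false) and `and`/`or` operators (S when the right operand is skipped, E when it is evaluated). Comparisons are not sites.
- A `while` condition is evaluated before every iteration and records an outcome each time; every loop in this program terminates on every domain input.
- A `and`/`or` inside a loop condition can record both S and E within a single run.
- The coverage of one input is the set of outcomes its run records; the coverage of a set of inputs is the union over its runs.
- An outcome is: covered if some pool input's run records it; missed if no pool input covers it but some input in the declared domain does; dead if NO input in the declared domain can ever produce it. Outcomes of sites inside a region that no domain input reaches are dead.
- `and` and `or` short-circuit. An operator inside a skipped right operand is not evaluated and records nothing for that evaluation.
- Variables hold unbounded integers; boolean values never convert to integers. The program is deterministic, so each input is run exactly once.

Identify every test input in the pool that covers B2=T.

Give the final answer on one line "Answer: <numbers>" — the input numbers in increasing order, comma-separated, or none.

input #1 (p=6, q=2, r=3): does not produce B2=T
input #2 (p=4, q=3, r=3): does not produce B2=T
input #3 (p=2, q=3, r=5): does not produce B2=T
input #4 (p=2, q=1, r=5): produces B2=T
input #5 (p=4, q=1, r=5): produces B2=T

Answer: 4, 5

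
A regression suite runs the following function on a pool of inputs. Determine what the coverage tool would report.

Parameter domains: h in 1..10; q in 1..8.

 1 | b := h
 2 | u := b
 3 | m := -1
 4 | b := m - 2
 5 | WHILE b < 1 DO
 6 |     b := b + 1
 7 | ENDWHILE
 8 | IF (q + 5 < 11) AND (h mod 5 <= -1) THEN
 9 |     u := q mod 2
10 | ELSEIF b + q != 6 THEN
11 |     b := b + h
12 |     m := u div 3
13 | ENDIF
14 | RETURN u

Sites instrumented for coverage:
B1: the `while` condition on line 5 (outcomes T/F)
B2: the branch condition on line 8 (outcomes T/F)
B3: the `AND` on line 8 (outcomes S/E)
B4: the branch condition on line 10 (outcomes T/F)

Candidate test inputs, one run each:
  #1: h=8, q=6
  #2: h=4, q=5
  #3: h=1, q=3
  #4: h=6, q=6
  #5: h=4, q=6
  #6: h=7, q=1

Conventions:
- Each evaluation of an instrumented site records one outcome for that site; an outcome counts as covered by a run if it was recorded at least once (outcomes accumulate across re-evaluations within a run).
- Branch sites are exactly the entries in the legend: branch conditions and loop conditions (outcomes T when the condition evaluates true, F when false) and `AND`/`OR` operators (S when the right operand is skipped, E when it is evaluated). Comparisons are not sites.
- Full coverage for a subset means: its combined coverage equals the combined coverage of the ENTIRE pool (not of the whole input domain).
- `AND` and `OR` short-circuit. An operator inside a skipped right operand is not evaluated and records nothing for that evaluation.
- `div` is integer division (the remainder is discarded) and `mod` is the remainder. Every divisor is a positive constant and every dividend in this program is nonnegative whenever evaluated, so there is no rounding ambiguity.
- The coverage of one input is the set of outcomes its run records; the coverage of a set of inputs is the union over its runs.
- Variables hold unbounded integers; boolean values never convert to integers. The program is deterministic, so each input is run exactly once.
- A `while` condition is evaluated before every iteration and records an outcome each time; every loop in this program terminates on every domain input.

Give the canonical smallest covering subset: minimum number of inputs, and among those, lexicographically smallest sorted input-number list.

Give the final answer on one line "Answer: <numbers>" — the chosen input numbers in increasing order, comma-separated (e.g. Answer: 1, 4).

input #1 (h=8, q=6): events B1->T, B1->T, B1->T, B1->T, B1->F, B3->S, B2->F, B4->T; covers B1=T, B1=F, B2=F, B3=S, B4=T
input #2 (h=4, q=5): events B1->T, B1->T, B1->T, B1->T, B1->F, B3->E, B2->F, B4->F; covers B1=T, B1=F, B2=F, B3=E, B4=F
input #3 (h=1, q=3): events B1->T, B1->T, B1->T, B1->T, B1->F, B3->E, B2->F, B4->T; covers B1=T, B1=F, B2=F, B3=E, B4=T
input #4 (h=6, q=6): events B1->T, B1->T, B1->T, B1->T, B1->F, B3->S, B2->F, B4->T; covers B1=T, B1=F, B2=F, B3=S, B4=T
input #5 (h=4, q=6): events B1->T, B1->T, B1->T, B1->T, B1->F, B3->S, B2->F, B4->T; covers B1=T, B1=F, B2=F, B3=S, B4=T
input #6 (h=7, q=1): events B1->T, B1->T, B1->T, B1->T, B1->F, B3->E, B2->F, B4->T; covers B1=T, B1=F, B2=F, B3=E, B4=T
pool-wide coverage (7 outcomes): B1=T, B1=F, B2=F, B3=S, B3=E, B4=T, B4=F
size 1 is not enough: best union over all size-1 subsets is 5/7
size 2: inputs {1, 2} cover all 7 outcomes, and no lexicographically smaller subset of this size does

Answer: 1, 2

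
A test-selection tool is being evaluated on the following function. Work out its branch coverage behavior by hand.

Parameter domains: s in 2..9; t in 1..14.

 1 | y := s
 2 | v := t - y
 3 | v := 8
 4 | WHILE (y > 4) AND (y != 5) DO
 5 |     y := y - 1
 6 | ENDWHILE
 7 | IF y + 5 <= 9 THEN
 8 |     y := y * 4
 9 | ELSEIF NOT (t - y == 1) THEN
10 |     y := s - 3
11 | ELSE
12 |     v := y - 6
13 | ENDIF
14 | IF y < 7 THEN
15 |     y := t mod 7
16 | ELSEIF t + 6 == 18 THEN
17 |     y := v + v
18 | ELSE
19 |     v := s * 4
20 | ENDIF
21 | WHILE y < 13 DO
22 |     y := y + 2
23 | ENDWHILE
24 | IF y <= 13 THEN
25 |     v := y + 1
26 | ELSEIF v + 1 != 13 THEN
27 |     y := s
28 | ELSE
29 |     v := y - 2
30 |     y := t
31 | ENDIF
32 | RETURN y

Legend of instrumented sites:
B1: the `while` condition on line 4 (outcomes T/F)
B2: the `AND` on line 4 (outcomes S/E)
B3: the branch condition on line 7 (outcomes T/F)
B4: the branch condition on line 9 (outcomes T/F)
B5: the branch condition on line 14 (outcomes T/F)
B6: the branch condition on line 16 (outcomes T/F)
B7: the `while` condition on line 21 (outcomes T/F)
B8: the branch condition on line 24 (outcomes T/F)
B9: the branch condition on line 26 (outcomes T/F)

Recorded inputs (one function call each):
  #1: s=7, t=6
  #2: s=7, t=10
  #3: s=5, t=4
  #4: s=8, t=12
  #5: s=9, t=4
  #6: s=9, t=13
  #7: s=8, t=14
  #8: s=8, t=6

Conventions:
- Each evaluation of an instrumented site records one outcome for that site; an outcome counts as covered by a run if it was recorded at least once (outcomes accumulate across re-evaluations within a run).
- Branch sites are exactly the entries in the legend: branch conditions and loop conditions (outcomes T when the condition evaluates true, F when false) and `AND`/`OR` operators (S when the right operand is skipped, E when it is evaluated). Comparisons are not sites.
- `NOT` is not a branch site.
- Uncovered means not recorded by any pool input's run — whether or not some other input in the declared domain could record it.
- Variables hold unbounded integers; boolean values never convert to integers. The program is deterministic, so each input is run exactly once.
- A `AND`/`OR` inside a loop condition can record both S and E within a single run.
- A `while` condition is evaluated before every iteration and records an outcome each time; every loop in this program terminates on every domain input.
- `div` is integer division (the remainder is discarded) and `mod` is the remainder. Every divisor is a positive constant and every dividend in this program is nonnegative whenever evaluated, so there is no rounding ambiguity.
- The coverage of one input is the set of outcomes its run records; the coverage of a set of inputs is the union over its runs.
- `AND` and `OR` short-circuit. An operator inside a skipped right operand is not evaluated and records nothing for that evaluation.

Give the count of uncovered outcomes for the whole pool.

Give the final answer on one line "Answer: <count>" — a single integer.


input #1 (s=7, t=6): events B2->E, B1->T, B2->E, B1->T, B2->E, B1->F, B3->F, B4->F, B5->T, B7->T, B7->T, B7->T, B7->T, B7->F, ...; covers B1=T, B1=F, B2=E, B3=F, B4=F, B5=T, B7=T, B7=F, B8=F, B9=T
input #2 (s=7, t=10): events B2->E, B1->T, B2->E, B1->T, B2->E, B1->F, B3->F, B4->T, B5->T, B7->T, B7->T, B7->T, B7->T, B7->T, ...; covers B1=T, B1=F, B2=E, B3=F, B4=T, B5=T, B7=T, B7=F, B8=T
input #3 (s=5, t=4): events B2->E, B1->F, B3->F, B4->T, B5->T, B7->T, B7->T, B7->T, B7->T, B7->T, B7->F, B8->F, B9->T; covers B1=F, B2=E, B3=F, B4=T, B5=T, B7=T, B7=F, B8=F, B9=T
input #4 (s=8, t=12): events B2->E, B1->T, B2->E, B1->T, B2->E, B1->T, B2->E, B1->F, B3->F, B4->T, B5->T, B7->T, B7->T, B7->T, ...; covers B1=T, B1=F, B2=E, B3=F, B4=T, B5=T, B7=T, B7=F, B8=T
input #5 (s=9, t=4): events B2->E, B1->T, B2->E, B1->T, B2->E, B1->T, B2->E, B1->T, B2->E, B1->F, B3->F, B4->T, B5->T, B7->T, ...; covers B1=T, B1=F, B2=E, B3=F, B4=T, B5=T, B7=T, B7=F, B8=F, B9=T
input #6 (s=9, t=13): events B2->E, B1->T, B2->E, B1->T, B2->E, B1->T, B2->E, B1->T, B2->E, B1->F, B3->F, B4->T, B5->T, B7->T, ...; covers B1=T, B1=F, B2=E, B3=F, B4=T, B5=T, B7=T, B7=F, B8=F, B9=T
input #7 (s=8, t=14): events B2->E, B1->T, B2->E, B1->T, B2->E, B1->T, B2->E, B1->F, B3->F, B4->T, B5->T, B7->T, B7->T, B7->T, ...; covers B1=T, B1=F, B2=E, B3=F, B4=T, B5=T, B7=T, B7=F, B8=F, B9=T
input #8 (s=8, t=6): events B2->E, B1->T, B2->E, B1->T, B2->E, B1->T, B2->E, B1->F, B3->F, B4->F, B5->T, B7->T, B7->T, B7->T, ...; covers B1=T, B1=F, B2=E, B3=F, B4=F, B5=T, B7=T, B7=F, B8=F, B9=T
union over the pool: B1=T, B1=F, B2=E, B3=F, B4=T, B4=F, B5=T, B7=T, B7=F, B8=T, B8=F, B9=T
uncovered (6 of 18): B2=S, B3=T, B5=F, B6=T, B6=F, B9=F
Answer: 6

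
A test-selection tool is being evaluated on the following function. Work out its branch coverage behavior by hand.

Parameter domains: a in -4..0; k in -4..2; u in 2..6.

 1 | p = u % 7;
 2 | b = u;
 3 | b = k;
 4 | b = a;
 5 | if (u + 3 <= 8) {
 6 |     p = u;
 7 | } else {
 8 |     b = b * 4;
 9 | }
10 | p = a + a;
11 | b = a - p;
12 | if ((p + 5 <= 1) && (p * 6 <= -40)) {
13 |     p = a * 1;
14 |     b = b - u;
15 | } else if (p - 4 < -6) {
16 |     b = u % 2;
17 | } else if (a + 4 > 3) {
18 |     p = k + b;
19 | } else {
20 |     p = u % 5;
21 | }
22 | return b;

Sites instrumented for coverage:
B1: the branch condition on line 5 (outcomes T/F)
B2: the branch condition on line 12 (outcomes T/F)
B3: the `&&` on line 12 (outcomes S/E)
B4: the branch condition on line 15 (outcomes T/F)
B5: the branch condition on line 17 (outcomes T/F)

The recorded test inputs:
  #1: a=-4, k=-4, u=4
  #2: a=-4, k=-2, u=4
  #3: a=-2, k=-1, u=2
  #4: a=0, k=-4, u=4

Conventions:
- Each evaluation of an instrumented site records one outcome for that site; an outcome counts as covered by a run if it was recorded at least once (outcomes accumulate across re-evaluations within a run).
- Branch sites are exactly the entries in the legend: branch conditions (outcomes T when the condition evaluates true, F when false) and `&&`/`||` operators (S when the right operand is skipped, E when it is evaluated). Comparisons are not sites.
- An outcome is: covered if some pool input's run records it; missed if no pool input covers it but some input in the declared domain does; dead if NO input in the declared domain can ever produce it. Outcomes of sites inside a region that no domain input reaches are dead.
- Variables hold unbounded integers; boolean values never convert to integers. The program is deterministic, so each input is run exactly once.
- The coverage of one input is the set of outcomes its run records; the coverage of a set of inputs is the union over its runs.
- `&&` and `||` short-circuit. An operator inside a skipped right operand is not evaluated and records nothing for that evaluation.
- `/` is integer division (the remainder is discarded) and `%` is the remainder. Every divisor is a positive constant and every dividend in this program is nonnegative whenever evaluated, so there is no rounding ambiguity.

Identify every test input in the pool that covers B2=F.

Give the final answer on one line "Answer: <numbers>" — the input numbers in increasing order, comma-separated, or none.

input #1 (a=-4, k=-4, u=4): never hits B2=F
input #2 (a=-4, k=-2, u=4): never hits B2=F
input #3 (a=-2, k=-1, u=2): hits B2=F
input #4 (a=0, k=-4, u=4): hits B2=F

Answer: 3, 4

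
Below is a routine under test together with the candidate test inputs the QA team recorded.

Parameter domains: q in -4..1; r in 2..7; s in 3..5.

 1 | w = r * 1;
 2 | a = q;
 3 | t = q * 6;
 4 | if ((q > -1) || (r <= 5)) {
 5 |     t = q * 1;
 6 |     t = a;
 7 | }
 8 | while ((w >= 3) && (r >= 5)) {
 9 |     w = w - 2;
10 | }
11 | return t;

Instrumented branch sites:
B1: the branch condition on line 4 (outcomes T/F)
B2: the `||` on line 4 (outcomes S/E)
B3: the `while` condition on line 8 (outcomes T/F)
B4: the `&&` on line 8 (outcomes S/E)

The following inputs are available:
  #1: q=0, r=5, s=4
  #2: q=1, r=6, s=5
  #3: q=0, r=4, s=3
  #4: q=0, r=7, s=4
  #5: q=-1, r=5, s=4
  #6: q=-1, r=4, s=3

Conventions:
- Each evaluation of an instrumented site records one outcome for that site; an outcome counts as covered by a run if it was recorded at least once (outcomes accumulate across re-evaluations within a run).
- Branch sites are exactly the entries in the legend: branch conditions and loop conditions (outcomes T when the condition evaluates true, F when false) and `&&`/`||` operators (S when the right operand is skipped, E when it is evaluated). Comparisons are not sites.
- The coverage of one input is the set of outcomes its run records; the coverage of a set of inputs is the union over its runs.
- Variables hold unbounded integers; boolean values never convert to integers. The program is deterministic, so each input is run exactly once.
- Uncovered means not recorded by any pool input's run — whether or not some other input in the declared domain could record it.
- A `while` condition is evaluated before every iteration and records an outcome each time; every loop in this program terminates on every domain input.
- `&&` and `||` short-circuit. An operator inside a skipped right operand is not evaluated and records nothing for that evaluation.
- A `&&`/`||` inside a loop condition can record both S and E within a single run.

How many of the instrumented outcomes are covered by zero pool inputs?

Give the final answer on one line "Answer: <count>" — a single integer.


input #1 (q=0, r=5, s=4): events B2->S, B1->T, B4->E, B3->T, B4->E, B3->T, B4->S, B3->F; covers B1=T, B2=S, B3=T, B3=F, B4=S, B4=E
input #2 (q=1, r=6, s=5): events B2->S, B1->T, B4->E, B3->T, B4->E, B3->T, B4->S, B3->F; covers B1=T, B2=S, B3=T, B3=F, B4=S, B4=E
input #3 (q=0, r=4, s=3): events B2->S, B1->T, B4->E, B3->F; covers B1=T, B2=S, B3=F, B4=E
input #4 (q=0, r=7, s=4): events B2->S, B1->T, B4->E, B3->T, B4->E, B3->T, B4->E, B3->T, B4->S, B3->F; covers B1=T, B2=S, B3=T, B3=F, B4=S, B4=E
input #5 (q=-1, r=5, s=4): events B2->E, B1->T, B4->E, B3->T, B4->E, B3->T, B4->S, B3->F; covers B1=T, B2=E, B3=T, B3=F, B4=S, B4=E
input #6 (q=-1, r=4, s=3): events B2->E, B1->T, B4->E, B3->F; covers B1=T, B2=E, B3=F, B4=E
union over the pool: B1=T, B2=S, B2=E, B3=T, B3=F, B4=S, B4=E
uncovered (1 of 8): B1=F
Answer: 1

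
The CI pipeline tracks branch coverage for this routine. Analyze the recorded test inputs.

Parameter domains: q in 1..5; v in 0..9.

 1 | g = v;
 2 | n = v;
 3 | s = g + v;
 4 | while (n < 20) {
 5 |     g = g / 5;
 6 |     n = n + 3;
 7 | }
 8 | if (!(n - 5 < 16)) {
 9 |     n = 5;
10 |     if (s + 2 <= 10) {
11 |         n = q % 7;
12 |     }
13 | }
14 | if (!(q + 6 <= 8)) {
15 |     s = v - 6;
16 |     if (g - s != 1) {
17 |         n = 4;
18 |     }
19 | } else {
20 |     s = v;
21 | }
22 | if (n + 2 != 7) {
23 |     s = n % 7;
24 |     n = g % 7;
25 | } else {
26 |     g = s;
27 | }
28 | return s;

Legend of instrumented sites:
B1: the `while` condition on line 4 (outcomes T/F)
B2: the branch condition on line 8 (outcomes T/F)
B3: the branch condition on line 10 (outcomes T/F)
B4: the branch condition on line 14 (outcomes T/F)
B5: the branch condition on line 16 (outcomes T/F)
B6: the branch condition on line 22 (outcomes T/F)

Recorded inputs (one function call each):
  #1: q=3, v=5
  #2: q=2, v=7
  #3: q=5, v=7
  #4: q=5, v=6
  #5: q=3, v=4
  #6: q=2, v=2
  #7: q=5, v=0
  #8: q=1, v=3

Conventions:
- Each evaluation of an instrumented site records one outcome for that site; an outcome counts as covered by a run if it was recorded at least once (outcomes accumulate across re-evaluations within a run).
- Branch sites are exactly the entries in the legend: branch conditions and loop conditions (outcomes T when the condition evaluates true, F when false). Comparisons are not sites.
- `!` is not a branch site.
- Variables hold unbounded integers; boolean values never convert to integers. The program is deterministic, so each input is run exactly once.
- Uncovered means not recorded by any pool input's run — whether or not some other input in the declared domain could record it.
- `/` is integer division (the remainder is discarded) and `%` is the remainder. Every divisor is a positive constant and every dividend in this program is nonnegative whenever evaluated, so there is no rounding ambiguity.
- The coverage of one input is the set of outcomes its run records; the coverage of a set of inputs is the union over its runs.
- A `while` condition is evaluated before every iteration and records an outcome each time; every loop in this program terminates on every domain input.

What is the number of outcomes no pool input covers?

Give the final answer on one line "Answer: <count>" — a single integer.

test 1 (q=3, v=5) fires B1->T, B1->T, B1->T, B1->T, B1->T, B1->F, B2->F, B4->T, B5->F, B6->T; hits B1=T, B1=F, B2=F, B4=T, B5=F, B6=T
test 2 (q=2, v=7) fires B1->T, B1->T, B1->T, B1->T, B1->T, B1->F, B2->T, B3->F, B4->F, B6->F; hits B1=T, B1=F, B2=T, B3=F, B4=F, B6=F
test 3 (q=5, v=7) fires B1->T, B1->T, B1->T, B1->T, B1->T, B1->F, B2->T, B3->F, B4->T, B5->T, B6->T; hits B1=T, B1=F, B2=T, B3=F, B4=T, B5=T, B6=T
test 4 (q=5, v=6) fires B1->T, B1->T, B1->T, B1->T, B1->T, B1->F, B2->T, B3->F, B4->T, B5->T, B6->T; hits B1=T, B1=F, B2=T, B3=F, B4=T, B5=T, B6=T
test 5 (q=3, v=4) fires B1->T, B1->T, B1->T, B1->T, B1->T, B1->T, B1->F, B2->T, B3->T, B4->T, B5->T, B6->T; hits B1=T, B1=F, B2=T, B3=T, B4=T, B5=T, B6=T
test 6 (q=2, v=2) fires B1->T, B1->T, B1->T, B1->T, B1->T, B1->T, B1->F, B2->F, B4->F, B6->T; hits B1=T, B1=F, B2=F, B4=F, B6=T
test 7 (q=5, v=0) fires B1->T, B1->T, B1->T, B1->T, B1->T, B1->T, B1->T, B1->F, B2->T, B3->T, B4->T, B5->T, B6->T; hits B1=T, B1=F, B2=T, B3=T, B4=T, B5=T, B6=T
test 8 (q=1, v=3) fires B1->T, B1->T, B1->T, B1->T, B1->T, B1->T, B1->F, B2->T, B3->T, B4->F, B6->T; hits B1=T, B1=F, B2=T, B3=T, B4=F, B6=T
union over the pool: B1=T, B1=F, B2=T, B2=F, B3=T, B3=F, B4=T, B4=F, B5=T, B5=F, B6=T, B6=F
uncovered (0 of 12): none

Answer: 0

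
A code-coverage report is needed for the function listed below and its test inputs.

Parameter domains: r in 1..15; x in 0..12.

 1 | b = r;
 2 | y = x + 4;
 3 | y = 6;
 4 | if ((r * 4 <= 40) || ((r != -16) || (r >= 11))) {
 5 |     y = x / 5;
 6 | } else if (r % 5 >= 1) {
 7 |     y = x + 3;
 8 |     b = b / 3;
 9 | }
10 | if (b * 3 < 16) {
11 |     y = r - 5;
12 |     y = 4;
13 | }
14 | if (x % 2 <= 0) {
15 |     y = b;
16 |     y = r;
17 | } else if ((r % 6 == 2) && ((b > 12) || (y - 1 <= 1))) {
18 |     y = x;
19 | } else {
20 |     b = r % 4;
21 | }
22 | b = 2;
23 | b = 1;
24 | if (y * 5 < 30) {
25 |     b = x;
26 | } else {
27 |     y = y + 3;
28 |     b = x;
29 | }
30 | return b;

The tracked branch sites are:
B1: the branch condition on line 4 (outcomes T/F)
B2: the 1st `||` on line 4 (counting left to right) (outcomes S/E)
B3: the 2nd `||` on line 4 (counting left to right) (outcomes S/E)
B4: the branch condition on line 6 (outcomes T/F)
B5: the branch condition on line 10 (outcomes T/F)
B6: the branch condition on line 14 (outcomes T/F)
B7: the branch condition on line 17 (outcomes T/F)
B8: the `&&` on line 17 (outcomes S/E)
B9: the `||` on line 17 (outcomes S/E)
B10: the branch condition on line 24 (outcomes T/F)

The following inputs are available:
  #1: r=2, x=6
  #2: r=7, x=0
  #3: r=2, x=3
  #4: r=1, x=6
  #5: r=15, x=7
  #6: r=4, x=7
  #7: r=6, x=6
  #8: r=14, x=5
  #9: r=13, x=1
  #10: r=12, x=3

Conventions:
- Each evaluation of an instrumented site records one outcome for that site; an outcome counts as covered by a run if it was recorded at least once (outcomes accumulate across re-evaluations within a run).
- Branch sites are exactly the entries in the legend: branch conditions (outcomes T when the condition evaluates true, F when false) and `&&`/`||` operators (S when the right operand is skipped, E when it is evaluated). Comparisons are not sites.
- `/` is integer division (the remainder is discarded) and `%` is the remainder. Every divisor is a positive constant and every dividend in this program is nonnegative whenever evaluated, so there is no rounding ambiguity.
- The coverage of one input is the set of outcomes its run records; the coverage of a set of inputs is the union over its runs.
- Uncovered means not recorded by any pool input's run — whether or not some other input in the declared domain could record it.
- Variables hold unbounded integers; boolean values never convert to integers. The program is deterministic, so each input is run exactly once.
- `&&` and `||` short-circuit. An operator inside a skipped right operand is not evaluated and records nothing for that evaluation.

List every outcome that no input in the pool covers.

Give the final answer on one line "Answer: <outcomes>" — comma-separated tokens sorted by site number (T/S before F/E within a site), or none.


#1 (r=2, x=6) -> covered: B1=T, B2=S, B5=T, B6=T, B10=T
#2 (r=7, x=0) -> covered: B1=T, B2=S, B5=F, B6=T, B10=F
#3 (r=2, x=3) -> covered: B1=T, B2=S, B5=T, B6=F, B7=F, B8=E, B9=E, B10=T
#4 (r=1, x=6) -> covered: B1=T, B2=S, B5=T, B6=T, B10=T
#5 (r=15, x=7) -> covered: B1=T, B2=E, B3=S, B5=F, B6=F, B7=F, B8=S, B10=T
#6 (r=4, x=7) -> covered: B1=T, B2=S, B5=T, B6=F, B7=F, B8=S, B10=T
#7 (r=6, x=6) -> covered: B1=T, B2=S, B5=F, B6=T, B10=F
#8 (r=14, x=5) -> covered: B1=T, B2=E, B3=S, B5=F, B6=F, B7=T, B8=E, B9=S, B10=T
#9 (r=13, x=1) -> covered: B1=T, B2=E, B3=S, B5=F, B6=F, B7=F, B8=S, B10=T
#10 (r=12, x=3) -> covered: B1=T, B2=E, B3=S, B5=F, B6=F, B7=F, B8=S, B10=T
union over the pool: B1=T, B2=S, B2=E, B3=S, B5=T, B5=F, B6=T, B6=F, B7=T, B7=F, B8=S, B8=E, B9=S, B9=E, B10=T, B10=F
uncovered (4 of 20): B1=F, B3=E, B4=T, B4=F
Answer: B1=F, B3=E, B4=T, B4=F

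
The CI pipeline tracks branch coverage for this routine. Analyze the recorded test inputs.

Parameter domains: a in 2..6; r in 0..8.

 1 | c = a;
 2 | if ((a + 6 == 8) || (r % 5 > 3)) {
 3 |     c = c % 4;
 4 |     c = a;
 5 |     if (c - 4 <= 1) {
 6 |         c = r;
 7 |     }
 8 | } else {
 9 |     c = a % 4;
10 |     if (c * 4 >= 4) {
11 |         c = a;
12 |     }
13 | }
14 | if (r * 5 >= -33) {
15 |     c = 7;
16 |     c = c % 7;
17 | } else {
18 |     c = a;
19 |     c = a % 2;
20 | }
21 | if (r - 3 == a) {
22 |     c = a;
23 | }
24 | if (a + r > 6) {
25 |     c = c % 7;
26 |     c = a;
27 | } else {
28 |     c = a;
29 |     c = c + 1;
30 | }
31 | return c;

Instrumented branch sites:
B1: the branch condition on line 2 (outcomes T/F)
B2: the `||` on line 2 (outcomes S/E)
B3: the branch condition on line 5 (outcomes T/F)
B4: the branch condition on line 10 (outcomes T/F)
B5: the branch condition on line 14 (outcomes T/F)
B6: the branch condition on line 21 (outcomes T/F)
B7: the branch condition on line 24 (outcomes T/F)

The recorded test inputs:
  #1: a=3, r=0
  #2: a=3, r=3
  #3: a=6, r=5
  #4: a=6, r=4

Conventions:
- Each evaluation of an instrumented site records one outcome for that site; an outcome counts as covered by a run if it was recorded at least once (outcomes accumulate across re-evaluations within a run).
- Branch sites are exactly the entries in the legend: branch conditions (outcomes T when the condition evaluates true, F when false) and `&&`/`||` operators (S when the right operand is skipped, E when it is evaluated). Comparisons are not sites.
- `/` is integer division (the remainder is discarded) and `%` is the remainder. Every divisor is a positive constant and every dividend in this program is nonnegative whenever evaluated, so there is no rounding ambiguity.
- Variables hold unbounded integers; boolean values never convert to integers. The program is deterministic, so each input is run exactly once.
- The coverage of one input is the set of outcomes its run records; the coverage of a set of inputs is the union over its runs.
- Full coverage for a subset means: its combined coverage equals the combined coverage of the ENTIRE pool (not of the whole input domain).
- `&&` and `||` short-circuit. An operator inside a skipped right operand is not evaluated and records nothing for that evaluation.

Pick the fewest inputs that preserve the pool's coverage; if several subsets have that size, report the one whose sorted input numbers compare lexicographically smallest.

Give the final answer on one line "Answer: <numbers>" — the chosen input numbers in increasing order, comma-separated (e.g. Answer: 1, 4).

input #1, a=3, r=0: events B2->E, B1->F, B4->T, B5->T, B6->F, B7->F; outcomes B1=F, B2=E, B4=T, B5=T, B6=F, B7=F
input #2, a=3, r=3: events B2->E, B1->F, B4->T, B5->T, B6->F, B7->F; outcomes B1=F, B2=E, B4=T, B5=T, B6=F, B7=F
input #3, a=6, r=5: events B2->E, B1->F, B4->T, B5->T, B6->F, B7->T; outcomes B1=F, B2=E, B4=T, B5=T, B6=F, B7=T
input #4, a=6, r=4: events B2->E, B1->T, B3->F, B5->T, B6->F, B7->T; outcomes B1=T, B2=E, B3=F, B5=T, B6=F, B7=T
pool-wide coverage (9 outcomes): B1=T, B1=F, B2=E, B3=F, B4=T, B5=T, B6=F, B7=T, B7=F
every size-1 subset falls short of the 9 outcomes (best: 6/9)
inputs {1, 4} (size 2) cover everything; no size-2 subset with a lexicographically smaller index list covers all 9

Answer: 1, 4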